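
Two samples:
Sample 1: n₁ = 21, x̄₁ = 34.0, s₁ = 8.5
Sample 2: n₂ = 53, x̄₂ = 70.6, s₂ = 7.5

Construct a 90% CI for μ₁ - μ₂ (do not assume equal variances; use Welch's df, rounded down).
(-40.19, -33.01)

Difference: x̄₁ - x̄₂ = -36.60
SE = √(s₁²/n₁ + s₂²/n₂) = √(8.5²/21 + 7.5²/53) = 2.1217
df = 33.03 → 33 (Welch–Satterthwaite, rounded down)
t* = 1.692

CI: -36.60 ± 1.692 · 2.1217 = -36.60 ± 3.59 = (-40.19, -33.01)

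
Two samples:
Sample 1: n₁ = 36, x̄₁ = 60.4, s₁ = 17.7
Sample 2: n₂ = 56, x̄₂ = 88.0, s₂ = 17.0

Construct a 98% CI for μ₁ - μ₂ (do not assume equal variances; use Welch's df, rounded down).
(-36.46, -18.74)

Difference: x̄₁ - x̄₂ = -27.60
SE = √(s₁²/n₁ + s₂²/n₂) = √(17.7²/36 + 17.0²/56) = 3.7233
df = 72.58 → 72 (Welch–Satterthwaite, rounded down)
t* = 2.379

CI: -27.60 ± 2.379 · 3.7233 = -27.60 ± 8.86 = (-36.46, -18.74)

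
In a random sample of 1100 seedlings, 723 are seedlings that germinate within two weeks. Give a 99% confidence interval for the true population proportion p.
(0.620, 0.694)

Proportion CI:
p̂ = 723/1100 = 0.65727
SE = √(p̂(1-p̂)/n) = √(0.65727 · 0.34273 / 1100) = 0.01431

z* = 2.576
Margin = z* · SE = 2.576 · 0.01431 = 0.0369

CI: 0.65727 ± 0.0369 = (0.620, 0.694)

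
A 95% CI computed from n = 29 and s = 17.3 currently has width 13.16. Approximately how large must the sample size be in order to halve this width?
n ≈ 116

CI width ∝ 1/√n
To reduce width by factor 2, need √n to grow by 2 → need 2² = 4 times as many samples.

Current: n = 29, width = 13.16
New: n = 116, width ≈ 6.36

Width reduced by factor of 13.16/6.36 = 2.07.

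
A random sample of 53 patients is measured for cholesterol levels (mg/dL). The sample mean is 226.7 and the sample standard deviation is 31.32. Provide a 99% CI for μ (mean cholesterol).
(215.20, 238.20)

t-interval (σ unknown):
df = n - 1 = 52
t* = 2.674 for 99% confidence

Margin of error = t* · s/√n = 2.674 · 31.32/√53 = 11.50

CI: (215.20, 238.20)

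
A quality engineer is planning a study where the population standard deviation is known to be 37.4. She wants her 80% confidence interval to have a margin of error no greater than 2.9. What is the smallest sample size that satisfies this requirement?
n ≥ 274

For margin E ≤ 2.9:
n ≥ (z* · σ / E)²
n ≥ (1.282 · 37.4 / 2.9)²
n ≥ 273.35

Minimum n = 274 (rounding up)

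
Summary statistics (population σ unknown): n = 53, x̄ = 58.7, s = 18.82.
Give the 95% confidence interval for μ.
(53.51, 63.89)

t-interval (σ unknown):
df = n - 1 = 52
t* = 2.007 for 95% confidence

Margin of error = t* · s/√n = 2.007 · 18.82/√53 = 5.19

CI: (53.51, 63.89)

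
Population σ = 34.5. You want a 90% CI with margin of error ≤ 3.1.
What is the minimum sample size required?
n ≥ 336

For margin E ≤ 3.1:
n ≥ (z* · σ / E)²
n ≥ (1.645 · 34.5 / 3.1)²
n ≥ 335.16

Minimum n = 336 (rounding up)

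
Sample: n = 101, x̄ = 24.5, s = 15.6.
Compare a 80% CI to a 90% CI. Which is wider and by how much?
90% CI is wider by 1.15

df = 100
80% CI: t* = 1.290, (22.50, 26.50), width = 2 · t* · s/√n = 4.00
90% CI: t* = 1.660, (21.92, 27.08), width = 2 · t* · s/√n = 5.15

The 90% CI is wider by 5.15 - 4.00 = 1.15.
Higher confidence requires a wider interval.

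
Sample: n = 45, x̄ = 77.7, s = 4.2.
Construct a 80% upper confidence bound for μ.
μ ≤ 78.23

Upper bound (one-sided):
t* = 0.850 (one-sided for 80%)
Upper bound = x̄ + t* · s/√n = 77.7 + 0.850 · 4.2/√45 = 78.23

We are 80% confident that μ ≤ 78.23.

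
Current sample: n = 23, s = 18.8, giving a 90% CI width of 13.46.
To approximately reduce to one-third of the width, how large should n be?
n ≈ 207

CI width ∝ 1/√n
To reduce width by factor 3, need √n to grow by 3 → need 3² = 9 times as many samples.

Current: n = 23, width = 13.46
New: n = 207, width ≈ 4.32

Width reduced by factor of 13.46/4.32 = 3.12.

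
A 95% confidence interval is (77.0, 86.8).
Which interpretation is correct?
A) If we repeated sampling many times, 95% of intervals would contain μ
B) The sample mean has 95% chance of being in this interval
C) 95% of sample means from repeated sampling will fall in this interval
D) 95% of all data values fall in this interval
A

A) Correct — this is the frequentist long-run coverage interpretation.
B) Wrong — x̄ is observed and sits in the interval by construction.
C) Wrong — coverage applies to intervals containing μ, not to future x̄ values.
D) Wrong — a CI is about the parameter μ, not individual data values.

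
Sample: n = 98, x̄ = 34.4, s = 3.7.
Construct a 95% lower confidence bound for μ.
μ ≥ 33.78

Lower bound (one-sided):
t* = 1.661 (one-sided for 95%)
Lower bound = x̄ - t* · s/√n = 34.4 - 1.661 · 3.7/√98 = 33.78

We are 95% confident that μ ≥ 33.78.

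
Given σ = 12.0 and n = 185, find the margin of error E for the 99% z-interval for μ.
Margin of error = 2.27

Margin of error = z* · σ/√n
= 2.576 · 12.0/√185
= 2.576 · 12.0/13.6015
= 2.27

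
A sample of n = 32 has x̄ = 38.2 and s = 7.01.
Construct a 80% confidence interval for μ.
(36.58, 39.82)

t-interval (σ unknown):
df = n - 1 = 31
t* = 1.309 for 80% confidence

Margin of error = t* · s/√n = 1.309 · 7.01/√32 = 1.62

CI: (36.58, 39.82)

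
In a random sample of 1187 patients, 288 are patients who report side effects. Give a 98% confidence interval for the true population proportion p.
(0.214, 0.272)

Proportion CI:
p̂ = 288/1187 = 0.24263
SE = √(p̂(1-p̂)/n) = √(0.24263 · 0.75737 / 1187) = 0.01244

z* = 2.326
Margin = z* · SE = 2.326 · 0.01244 = 0.0289

CI: 0.24263 ± 0.0289 = (0.214, 0.272)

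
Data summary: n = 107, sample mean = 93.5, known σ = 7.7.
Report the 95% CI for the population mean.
(92.04, 94.96)

z-interval (σ known):
z* = 1.960 for 95% confidence

Margin of error = z* · σ/√n = 1.960 · 7.7/√107 = 1.46

CI: (93.5 - 1.46, 93.5 + 1.46) = (92.04, 94.96)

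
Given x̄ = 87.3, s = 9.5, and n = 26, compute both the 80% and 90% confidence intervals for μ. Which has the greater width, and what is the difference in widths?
90% CI is wider by 1.46

df = 25
80% CI: t* = 1.316, (84.85, 89.75), width = 2 · t* · s/√n = 4.90
90% CI: t* = 1.708, (84.12, 90.48), width = 2 · t* · s/√n = 6.36

The 90% CI is wider by 6.36 - 4.90 = 1.46.
Higher confidence requires a wider interval.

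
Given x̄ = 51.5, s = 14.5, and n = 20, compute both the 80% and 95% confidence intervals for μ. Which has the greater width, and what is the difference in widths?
95% CI is wider by 4.96

df = 19
80% CI: t* = 1.328, (47.19, 55.81), width = 2 · t* · s/√n = 8.61
95% CI: t* = 2.093, (44.71, 58.29), width = 2 · t* · s/√n = 13.57

The 95% CI is wider by 13.57 - 8.61 = 4.96.
Higher confidence requires a wider interval.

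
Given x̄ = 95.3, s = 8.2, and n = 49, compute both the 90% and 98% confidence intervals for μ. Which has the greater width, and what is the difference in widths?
98% CI is wider by 1.71

df = 48
90% CI: t* = 1.677, (93.34, 97.26), width = 2 · t* · s/√n = 3.93
98% CI: t* = 2.407, (92.48, 98.12), width = 2 · t* · s/√n = 5.64

The 98% CI is wider by 5.64 - 3.93 = 1.71.
Higher confidence requires a wider interval.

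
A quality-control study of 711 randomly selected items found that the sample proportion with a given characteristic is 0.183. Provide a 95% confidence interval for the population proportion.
(0.155, 0.211)

Proportion CI:
SE = √(p̂(1-p̂)/n) = √(0.183 · 0.817 / 711) = 0.01450

z* = 1.960
Margin = z* · SE = 1.960 · 0.01450 = 0.0284

CI: 0.183 ± 0.0284 = (0.155, 0.211)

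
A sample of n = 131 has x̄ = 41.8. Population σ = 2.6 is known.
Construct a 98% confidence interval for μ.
(41.27, 42.33)

z-interval (σ known):
z* = 2.326 for 98% confidence

Margin of error = z* · σ/√n = 2.326 · 2.6/√131 = 0.53

CI: (41.8 - 0.53, 41.8 + 0.53) = (41.27, 42.33)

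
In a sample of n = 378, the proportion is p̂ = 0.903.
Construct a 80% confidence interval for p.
(0.883, 0.923)

Proportion CI:
SE = √(p̂(1-p̂)/n) = √(0.903 · 0.097 / 378) = 0.01522

z* = 1.282
Margin = z* · SE = 1.282 · 0.01522 = 0.0195

CI: 0.903 ± 0.0195 = (0.883, 0.923)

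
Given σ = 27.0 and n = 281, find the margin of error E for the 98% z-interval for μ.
Margin of error = 3.75

Margin of error = z* · σ/√n
= 2.326 · 27.0/√281
= 2.326 · 27.0/16.7631
= 3.75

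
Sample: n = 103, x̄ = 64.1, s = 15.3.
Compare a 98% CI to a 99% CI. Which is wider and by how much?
99% CI is wider by 0.79

df = 102
98% CI: t* = 2.363, (60.54, 67.66), width = 2 · t* · s/√n = 7.12
99% CI: t* = 2.625, (60.14, 68.06), width = 2 · t* · s/√n = 7.91

The 99% CI is wider by 7.91 - 7.12 = 0.79.
Higher confidence requires a wider interval.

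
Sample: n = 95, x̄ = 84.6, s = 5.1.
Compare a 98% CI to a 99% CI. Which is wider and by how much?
99% CI is wider by 0.27

df = 94
98% CI: t* = 2.367, (83.36, 85.84), width = 2 · t* · s/√n = 2.48
99% CI: t* = 2.629, (83.22, 85.98), width = 2 · t* · s/√n = 2.75

The 99% CI is wider by 2.75 - 2.48 = 0.27.
Higher confidence requires a wider interval.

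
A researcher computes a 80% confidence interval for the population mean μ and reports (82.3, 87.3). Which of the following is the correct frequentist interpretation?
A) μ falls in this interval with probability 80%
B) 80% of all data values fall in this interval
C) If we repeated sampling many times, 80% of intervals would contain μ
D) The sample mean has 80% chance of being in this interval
C

A) Wrong — μ is fixed; the randomness lives in the interval, not in μ.
B) Wrong — a CI is about the parameter μ, not individual data values.
C) Correct — this is the frequentist long-run coverage interpretation.
D) Wrong — x̄ is observed and sits in the interval by construction.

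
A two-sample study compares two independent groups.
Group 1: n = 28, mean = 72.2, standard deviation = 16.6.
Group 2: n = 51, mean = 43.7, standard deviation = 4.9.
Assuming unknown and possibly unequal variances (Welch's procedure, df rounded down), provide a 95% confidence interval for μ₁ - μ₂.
(21.93, 35.07)

Difference: x̄₁ - x̄₂ = 28.50
SE = √(s₁²/n₁ + s₂²/n₂) = √(16.6²/28 + 4.9²/51) = 3.2113
df = 29.61 → 29 (Welch–Satterthwaite, rounded down)
t* = 2.045

CI: 28.50 ± 2.045 · 3.2113 = 28.50 ± 6.57 = (21.93, 35.07)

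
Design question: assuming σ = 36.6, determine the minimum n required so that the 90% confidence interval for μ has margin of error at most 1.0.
n ≥ 3625

For margin E ≤ 1.0:
n ≥ (z* · σ / E)²
n ≥ (1.645 · 36.6 / 1.0)²
n ≥ 3624.88

Minimum n = 3625 (rounding up)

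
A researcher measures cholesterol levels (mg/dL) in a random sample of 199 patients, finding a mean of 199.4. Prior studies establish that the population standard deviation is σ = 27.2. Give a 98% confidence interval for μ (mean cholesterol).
(194.92, 203.88)

z-interval (σ known):
z* = 2.326 for 98% confidence

Margin of error = z* · σ/√n = 2.326 · 27.2/√199 = 4.48

CI: (199.4 - 4.48, 199.4 + 4.48) = (194.92, 203.88)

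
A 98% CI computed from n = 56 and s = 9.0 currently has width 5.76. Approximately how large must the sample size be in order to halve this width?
n ≈ 224

CI width ∝ 1/√n
To reduce width by factor 2, need √n to grow by 2 → need 2² = 4 times as many samples.

Current: n = 56, width = 5.76
New: n = 224, width ≈ 2.82

Width reduced by factor of 5.76/2.82 = 2.04.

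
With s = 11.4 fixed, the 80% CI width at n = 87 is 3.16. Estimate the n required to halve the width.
n ≈ 348

CI width ∝ 1/√n
To reduce width by factor 2, need √n to grow by 2 → need 2² = 4 times as many samples.

Current: n = 87, width = 3.16
New: n = 348, width ≈ 1.57

Width reduced by factor of 3.16/1.57 = 2.01.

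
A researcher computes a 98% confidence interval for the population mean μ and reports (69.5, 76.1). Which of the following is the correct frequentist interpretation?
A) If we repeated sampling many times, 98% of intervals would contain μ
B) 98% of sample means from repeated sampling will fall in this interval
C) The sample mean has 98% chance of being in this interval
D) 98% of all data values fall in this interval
A

A) Correct — this is the frequentist long-run coverage interpretation.
B) Wrong — coverage applies to intervals containing μ, not to future x̄ values.
C) Wrong — x̄ is observed and sits in the interval by construction.
D) Wrong — a CI is about the parameter μ, not individual data values.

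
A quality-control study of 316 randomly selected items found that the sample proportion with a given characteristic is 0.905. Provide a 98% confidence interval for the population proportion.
(0.867, 0.943)

Proportion CI:
SE = √(p̂(1-p̂)/n) = √(0.905 · 0.095 / 316) = 0.01649

z* = 2.326
Margin = z* · SE = 2.326 · 0.01649 = 0.0384

CI: 0.905 ± 0.0384 = (0.867, 0.943)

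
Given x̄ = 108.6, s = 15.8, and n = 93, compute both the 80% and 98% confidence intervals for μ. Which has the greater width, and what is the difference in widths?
98% CI is wider by 3.53

df = 92
80% CI: t* = 1.291, (106.48, 110.72), width = 2 · t* · s/√n = 4.23
98% CI: t* = 2.368, (104.72, 112.48), width = 2 · t* · s/√n = 7.76

The 98% CI is wider by 7.76 - 4.23 = 3.53.
Higher confidence requires a wider interval.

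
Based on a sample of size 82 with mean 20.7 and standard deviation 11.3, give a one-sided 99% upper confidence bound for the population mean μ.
μ ≤ 23.66

Upper bound (one-sided):
t* = 2.373 (one-sided for 99%)
Upper bound = x̄ + t* · s/√n = 20.7 + 2.373 · 11.3/√82 = 23.66

We are 99% confident that μ ≤ 23.66.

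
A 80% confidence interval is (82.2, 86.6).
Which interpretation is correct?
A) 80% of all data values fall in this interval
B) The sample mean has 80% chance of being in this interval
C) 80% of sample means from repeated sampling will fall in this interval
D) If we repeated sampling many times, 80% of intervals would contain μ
D

A) Wrong — a CI is about the parameter μ, not individual data values.
B) Wrong — x̄ is observed and sits in the interval by construction.
C) Wrong — coverage applies to intervals containing μ, not to future x̄ values.
D) Correct — this is the frequentist long-run coverage interpretation.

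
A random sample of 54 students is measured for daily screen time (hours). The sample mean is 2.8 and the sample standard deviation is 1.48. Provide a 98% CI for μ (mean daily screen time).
(2.32, 3.28)

t-interval (σ unknown):
df = n - 1 = 53
t* = 2.399 for 98% confidence

Margin of error = t* · s/√n = 2.399 · 1.48/√54 = 0.48

CI: (2.32, 3.28)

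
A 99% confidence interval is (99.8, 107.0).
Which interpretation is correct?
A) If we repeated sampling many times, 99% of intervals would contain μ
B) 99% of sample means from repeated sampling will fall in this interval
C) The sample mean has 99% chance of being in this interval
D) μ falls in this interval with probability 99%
A

A) Correct — this is the frequentist long-run coverage interpretation.
B) Wrong — coverage applies to intervals containing μ, not to future x̄ values.
C) Wrong — x̄ is observed and sits in the interval by construction.
D) Wrong — μ is fixed; the randomness lives in the interval, not in μ.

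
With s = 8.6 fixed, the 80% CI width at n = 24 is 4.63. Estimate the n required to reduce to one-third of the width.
n ≈ 216

CI width ∝ 1/√n
To reduce width by factor 3, need √n to grow by 3 → need 3² = 9 times as many samples.

Current: n = 24, width = 4.63
New: n = 216, width ≈ 1.51

Width reduced by factor of 4.63/1.51 = 3.07.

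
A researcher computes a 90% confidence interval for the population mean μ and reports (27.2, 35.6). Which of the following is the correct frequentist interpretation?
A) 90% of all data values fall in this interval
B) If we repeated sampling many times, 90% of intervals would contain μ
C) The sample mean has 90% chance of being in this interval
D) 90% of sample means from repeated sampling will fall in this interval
B

A) Wrong — a CI is about the parameter μ, not individual data values.
B) Correct — this is the frequentist long-run coverage interpretation.
C) Wrong — x̄ is observed and sits in the interval by construction.
D) Wrong — coverage applies to intervals containing μ, not to future x̄ values.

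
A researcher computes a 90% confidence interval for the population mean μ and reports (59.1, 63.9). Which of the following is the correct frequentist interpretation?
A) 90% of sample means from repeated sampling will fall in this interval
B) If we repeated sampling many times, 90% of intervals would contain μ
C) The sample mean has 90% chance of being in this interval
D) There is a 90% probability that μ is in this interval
B

A) Wrong — coverage applies to intervals containing μ, not to future x̄ values.
B) Correct — this is the frequentist long-run coverage interpretation.
C) Wrong — x̄ is observed and sits in the interval by construction.
D) Wrong — μ is fixed; the randomness lives in the interval, not in μ.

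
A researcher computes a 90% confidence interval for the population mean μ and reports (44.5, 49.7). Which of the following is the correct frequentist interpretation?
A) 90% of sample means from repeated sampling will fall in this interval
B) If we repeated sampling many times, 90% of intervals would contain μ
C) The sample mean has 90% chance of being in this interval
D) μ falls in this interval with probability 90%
B

A) Wrong — coverage applies to intervals containing μ, not to future x̄ values.
B) Correct — this is the frequentist long-run coverage interpretation.
C) Wrong — x̄ is observed and sits in the interval by construction.
D) Wrong — μ is fixed; the randomness lives in the interval, not in μ.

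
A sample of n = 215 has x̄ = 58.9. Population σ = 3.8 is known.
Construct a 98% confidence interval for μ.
(58.30, 59.50)

z-interval (σ known):
z* = 2.326 for 98% confidence

Margin of error = z* · σ/√n = 2.326 · 3.8/√215 = 0.60

CI: (58.9 - 0.60, 58.9 + 0.60) = (58.30, 59.50)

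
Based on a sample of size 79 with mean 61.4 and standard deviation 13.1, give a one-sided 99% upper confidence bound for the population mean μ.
μ ≤ 64.90

Upper bound (one-sided):
t* = 2.375 (one-sided for 99%)
Upper bound = x̄ + t* · s/√n = 61.4 + 2.375 · 13.1/√79 = 64.90

We are 99% confident that μ ≤ 64.90.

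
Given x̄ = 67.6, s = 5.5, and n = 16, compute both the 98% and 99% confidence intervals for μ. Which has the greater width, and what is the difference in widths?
99% CI is wider by 0.94

df = 15
98% CI: t* = 2.602, (64.02, 71.18), width = 2 · t* · s/√n = 7.16
99% CI: t* = 2.947, (63.55, 71.65), width = 2 · t* · s/√n = 8.10

The 99% CI is wider by 8.10 - 7.16 = 0.94.
Higher confidence requires a wider interval.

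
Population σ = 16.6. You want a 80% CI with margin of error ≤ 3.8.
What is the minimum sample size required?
n ≥ 32

For margin E ≤ 3.8:
n ≥ (z* · σ / E)²
n ≥ (1.282 · 16.6 / 3.8)²
n ≥ 31.36

Minimum n = 32 (rounding up)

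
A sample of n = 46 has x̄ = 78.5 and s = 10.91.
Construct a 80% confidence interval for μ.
(76.41, 80.59)

t-interval (σ unknown):
df = n - 1 = 45
t* = 1.301 for 80% confidence

Margin of error = t* · s/√n = 1.301 · 10.91/√46 = 2.09

CI: (76.41, 80.59)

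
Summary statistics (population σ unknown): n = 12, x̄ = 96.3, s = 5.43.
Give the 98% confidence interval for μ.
(92.04, 100.56)

t-interval (σ unknown):
df = n - 1 = 11
t* = 2.718 for 98% confidence

Margin of error = t* · s/√n = 2.718 · 5.43/√12 = 4.26

CI: (92.04, 100.56)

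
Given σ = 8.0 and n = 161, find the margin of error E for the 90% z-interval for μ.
Margin of error = 1.04

Margin of error = z* · σ/√n
= 1.645 · 8.0/√161
= 1.645 · 8.0/12.6886
= 1.04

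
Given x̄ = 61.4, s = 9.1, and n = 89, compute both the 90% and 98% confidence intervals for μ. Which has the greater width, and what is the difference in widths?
98% CI is wider by 1.36

df = 88
90% CI: t* = 1.662, (59.80, 63.00), width = 2 · t* · s/√n = 3.21
98% CI: t* = 2.369, (59.11, 63.69), width = 2 · t* · s/√n = 4.57

The 98% CI is wider by 4.57 - 3.21 = 1.36.
Higher confidence requires a wider interval.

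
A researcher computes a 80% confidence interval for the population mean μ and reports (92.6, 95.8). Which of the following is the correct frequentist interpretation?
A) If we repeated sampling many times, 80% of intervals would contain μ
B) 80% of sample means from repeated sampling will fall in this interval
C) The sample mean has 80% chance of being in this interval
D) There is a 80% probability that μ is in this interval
A

A) Correct — this is the frequentist long-run coverage interpretation.
B) Wrong — coverage applies to intervals containing μ, not to future x̄ values.
C) Wrong — x̄ is observed and sits in the interval by construction.
D) Wrong — μ is fixed; the randomness lives in the interval, not in μ.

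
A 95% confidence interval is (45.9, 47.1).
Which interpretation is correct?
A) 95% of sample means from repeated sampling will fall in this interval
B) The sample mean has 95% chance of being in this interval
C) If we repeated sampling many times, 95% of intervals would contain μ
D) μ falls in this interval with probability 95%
C

A) Wrong — coverage applies to intervals containing μ, not to future x̄ values.
B) Wrong — x̄ is observed and sits in the interval by construction.
C) Correct — this is the frequentist long-run coverage interpretation.
D) Wrong — μ is fixed; the randomness lives in the interval, not in μ.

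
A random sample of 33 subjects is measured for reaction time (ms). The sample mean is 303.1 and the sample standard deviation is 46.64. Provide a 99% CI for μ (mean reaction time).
(280.87, 325.33)

t-interval (σ unknown):
df = n - 1 = 32
t* = 2.738 for 99% confidence

Margin of error = t* · s/√n = 2.738 · 46.64/√33 = 22.23

CI: (280.87, 325.33)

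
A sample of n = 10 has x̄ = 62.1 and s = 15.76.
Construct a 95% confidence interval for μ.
(50.83, 73.37)

t-interval (σ unknown):
df = n - 1 = 9
t* = 2.262 for 95% confidence

Margin of error = t* · s/√n = 2.262 · 15.76/√10 = 11.27

CI: (50.83, 73.37)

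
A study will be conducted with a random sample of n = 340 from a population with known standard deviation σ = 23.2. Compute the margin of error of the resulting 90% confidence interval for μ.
Margin of error = 2.07

Margin of error = z* · σ/√n
= 1.645 · 23.2/√340
= 1.645 · 23.2/18.4391
= 2.07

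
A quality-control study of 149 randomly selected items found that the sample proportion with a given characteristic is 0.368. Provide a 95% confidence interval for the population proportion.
(0.291, 0.445)

Proportion CI:
SE = √(p̂(1-p̂)/n) = √(0.368 · 0.632 / 149) = 0.03951

z* = 1.960
Margin = z* · SE = 1.960 · 0.03951 = 0.0774

CI: 0.368 ± 0.0774 = (0.291, 0.445)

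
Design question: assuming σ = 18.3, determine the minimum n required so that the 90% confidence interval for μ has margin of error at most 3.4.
n ≥ 79

For margin E ≤ 3.4:
n ≥ (z* · σ / E)²
n ≥ (1.645 · 18.3 / 3.4)²
n ≥ 78.39

Minimum n = 79 (rounding up)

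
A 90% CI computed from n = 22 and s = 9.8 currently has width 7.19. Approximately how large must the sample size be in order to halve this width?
n ≈ 88

CI width ∝ 1/√n
To reduce width by factor 2, need √n to grow by 2 → need 2² = 4 times as many samples.

Current: n = 22, width = 7.19
New: n = 88, width ≈ 3.47

Width reduced by factor of 7.19/3.47 = 2.07.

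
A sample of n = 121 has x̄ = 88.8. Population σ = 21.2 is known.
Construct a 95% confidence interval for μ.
(85.02, 92.58)

z-interval (σ known):
z* = 1.960 for 95% confidence

Margin of error = z* · σ/√n = 1.960 · 21.2/√121 = 3.78

CI: (88.8 - 3.78, 88.8 + 3.78) = (85.02, 92.58)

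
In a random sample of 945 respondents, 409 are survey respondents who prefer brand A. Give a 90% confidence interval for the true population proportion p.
(0.406, 0.459)

Proportion CI:
p̂ = 409/945 = 0.43280
SE = √(p̂(1-p̂)/n) = √(0.43280 · 0.56720 / 945) = 0.01612

z* = 1.645
Margin = z* · SE = 1.645 · 0.01612 = 0.0265

CI: 0.43280 ± 0.0265 = (0.406, 0.459)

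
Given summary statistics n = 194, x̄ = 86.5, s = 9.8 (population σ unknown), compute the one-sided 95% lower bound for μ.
μ ≥ 85.34

Lower bound (one-sided):
t* = 1.653 (one-sided for 95%)
Lower bound = x̄ - t* · s/√n = 86.5 - 1.653 · 9.8/√194 = 85.34

We are 95% confident that μ ≥ 85.34.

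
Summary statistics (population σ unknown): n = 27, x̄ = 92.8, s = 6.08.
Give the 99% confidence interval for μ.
(89.55, 96.05)

t-interval (σ unknown):
df = n - 1 = 26
t* = 2.779 for 99% confidence

Margin of error = t* · s/√n = 2.779 · 6.08/√27 = 3.25

CI: (89.55, 96.05)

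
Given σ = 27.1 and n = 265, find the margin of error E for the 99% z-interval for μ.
Margin of error = 4.29

Margin of error = z* · σ/√n
= 2.576 · 27.1/√265
= 2.576 · 27.1/16.2788
= 4.29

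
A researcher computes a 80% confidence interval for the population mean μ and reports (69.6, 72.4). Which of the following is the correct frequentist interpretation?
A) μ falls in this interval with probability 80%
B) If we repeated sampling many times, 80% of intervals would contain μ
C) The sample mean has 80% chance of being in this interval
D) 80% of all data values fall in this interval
B

A) Wrong — μ is fixed; the randomness lives in the interval, not in μ.
B) Correct — this is the frequentist long-run coverage interpretation.
C) Wrong — x̄ is observed and sits in the interval by construction.
D) Wrong — a CI is about the parameter μ, not individual data values.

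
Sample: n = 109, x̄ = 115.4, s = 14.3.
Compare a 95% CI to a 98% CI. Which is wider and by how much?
98% CI is wider by 1.04

df = 108
95% CI: t* = 1.982, (112.69, 118.11), width = 2 · t* · s/√n = 5.43
98% CI: t* = 2.361, (112.17, 118.63), width = 2 · t* · s/√n = 6.47

The 98% CI is wider by 6.47 - 5.43 = 1.04.
Higher confidence requires a wider interval.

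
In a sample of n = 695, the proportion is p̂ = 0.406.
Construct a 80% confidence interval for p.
(0.382, 0.430)

Proportion CI:
SE = √(p̂(1-p̂)/n) = √(0.406 · 0.594 / 695) = 0.01863

z* = 1.282
Margin = z* · SE = 1.282 · 0.01863 = 0.0239

CI: 0.406 ± 0.0239 = (0.382, 0.430)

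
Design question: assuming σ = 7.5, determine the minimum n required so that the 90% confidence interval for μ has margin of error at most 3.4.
n ≥ 14

For margin E ≤ 3.4:
n ≥ (z* · σ / E)²
n ≥ (1.645 · 7.5 / 3.4)²
n ≥ 13.17

Minimum n = 14 (rounding up)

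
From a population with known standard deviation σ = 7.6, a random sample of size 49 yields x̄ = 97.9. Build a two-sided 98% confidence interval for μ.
(95.37, 100.43)

z-interval (σ known):
z* = 2.326 for 98% confidence

Margin of error = z* · σ/√n = 2.326 · 7.6/√49 = 2.53

CI: (97.9 - 2.53, 97.9 + 2.53) = (95.37, 100.43)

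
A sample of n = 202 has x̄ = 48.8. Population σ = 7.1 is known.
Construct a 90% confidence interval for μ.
(47.98, 49.62)

z-interval (σ known):
z* = 1.645 for 90% confidence

Margin of error = z* · σ/√n = 1.645 · 7.1/√202 = 0.82

CI: (48.8 - 0.82, 48.8 + 0.82) = (47.98, 49.62)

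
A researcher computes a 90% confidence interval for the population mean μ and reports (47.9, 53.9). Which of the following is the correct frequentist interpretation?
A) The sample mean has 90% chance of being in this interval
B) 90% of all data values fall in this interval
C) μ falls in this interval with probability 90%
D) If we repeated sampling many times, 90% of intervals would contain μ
D

A) Wrong — x̄ is observed and sits in the interval by construction.
B) Wrong — a CI is about the parameter μ, not individual data values.
C) Wrong — μ is fixed; the randomness lives in the interval, not in μ.
D) Correct — this is the frequentist long-run coverage interpretation.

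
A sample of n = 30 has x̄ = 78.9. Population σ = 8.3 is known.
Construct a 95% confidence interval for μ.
(75.93, 81.87)

z-interval (σ known):
z* = 1.960 for 95% confidence

Margin of error = z* · σ/√n = 1.960 · 8.3/√30 = 2.97

CI: (78.9 - 2.97, 78.9 + 2.97) = (75.93, 81.87)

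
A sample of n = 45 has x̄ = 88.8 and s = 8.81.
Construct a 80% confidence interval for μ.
(87.09, 90.51)

t-interval (σ unknown):
df = n - 1 = 44
t* = 1.301 for 80% confidence

Margin of error = t* · s/√n = 1.301 · 8.81/√45 = 1.71

CI: (87.09, 90.51)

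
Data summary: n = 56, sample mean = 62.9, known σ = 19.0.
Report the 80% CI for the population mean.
(59.65, 66.15)

z-interval (σ known):
z* = 1.282 for 80% confidence

Margin of error = z* · σ/√n = 1.282 · 19.0/√56 = 3.25

CI: (62.9 - 3.25, 62.9 + 3.25) = (59.65, 66.15)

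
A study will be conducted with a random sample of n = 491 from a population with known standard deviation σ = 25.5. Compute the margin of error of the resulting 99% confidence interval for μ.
Margin of error = 2.96

Margin of error = z* · σ/√n
= 2.576 · 25.5/√491
= 2.576 · 25.5/22.1585
= 2.96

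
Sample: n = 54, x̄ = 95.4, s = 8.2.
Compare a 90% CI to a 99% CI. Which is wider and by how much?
99% CI is wider by 2.22

df = 53
90% CI: t* = 1.674, (93.53, 97.27), width = 2 · t* · s/√n = 3.74
99% CI: t* = 2.672, (92.42, 98.38), width = 2 · t* · s/√n = 5.96

The 99% CI is wider by 5.96 - 3.74 = 2.22.
Higher confidence requires a wider interval.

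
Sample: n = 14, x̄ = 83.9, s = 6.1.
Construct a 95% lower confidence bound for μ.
μ ≥ 81.01

Lower bound (one-sided):
t* = 1.771 (one-sided for 95%)
Lower bound = x̄ - t* · s/√n = 83.9 - 1.771 · 6.1/√14 = 81.01

We are 95% confident that μ ≥ 81.01.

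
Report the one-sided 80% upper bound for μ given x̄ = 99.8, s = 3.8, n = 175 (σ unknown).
μ ≤ 100.04

Upper bound (one-sided):
t* = 0.844 (one-sided for 80%)
Upper bound = x̄ + t* · s/√n = 99.8 + 0.844 · 3.8/√175 = 100.04

We are 80% confident that μ ≤ 100.04.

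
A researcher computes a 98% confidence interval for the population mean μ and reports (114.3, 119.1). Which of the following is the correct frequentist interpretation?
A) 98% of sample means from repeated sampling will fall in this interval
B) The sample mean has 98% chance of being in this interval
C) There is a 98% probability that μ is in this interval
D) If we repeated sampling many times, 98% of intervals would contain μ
D

A) Wrong — coverage applies to intervals containing μ, not to future x̄ values.
B) Wrong — x̄ is observed and sits in the interval by construction.
C) Wrong — μ is fixed; the randomness lives in the interval, not in μ.
D) Correct — this is the frequentist long-run coverage interpretation.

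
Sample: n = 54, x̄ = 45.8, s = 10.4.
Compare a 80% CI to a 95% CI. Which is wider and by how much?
95% CI is wider by 2.01

df = 53
80% CI: t* = 1.298, (43.96, 47.64), width = 2 · t* · s/√n = 3.67
95% CI: t* = 2.006, (42.96, 48.64), width = 2 · t* · s/√n = 5.68

The 95% CI is wider by 5.68 - 3.67 = 2.01.
Higher confidence requires a wider interval.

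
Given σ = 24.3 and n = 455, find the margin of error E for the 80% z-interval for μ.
Margin of error = 1.46

Margin of error = z* · σ/√n
= 1.282 · 24.3/√455
= 1.282 · 24.3/21.3307
= 1.46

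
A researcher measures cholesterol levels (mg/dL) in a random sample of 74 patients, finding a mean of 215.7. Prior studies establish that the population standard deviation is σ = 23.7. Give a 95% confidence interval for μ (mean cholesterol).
(210.30, 221.10)

z-interval (σ known):
z* = 1.960 for 95% confidence

Margin of error = z* · σ/√n = 1.960 · 23.7/√74 = 5.40

CI: (215.7 - 5.40, 215.7 + 5.40) = (210.30, 221.10)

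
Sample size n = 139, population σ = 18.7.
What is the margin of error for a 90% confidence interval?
Margin of error = 2.61

Margin of error = z* · σ/√n
= 1.645 · 18.7/√139
= 1.645 · 18.7/11.7898
= 2.61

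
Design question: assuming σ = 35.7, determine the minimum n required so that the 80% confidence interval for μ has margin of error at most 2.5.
n ≥ 336

For margin E ≤ 2.5:
n ≥ (z* · σ / E)²
n ≥ (1.282 · 35.7 / 2.5)²
n ≥ 335.14

Minimum n = 336 (rounding up)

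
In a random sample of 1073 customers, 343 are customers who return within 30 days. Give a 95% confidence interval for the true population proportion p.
(0.292, 0.348)

Proportion CI:
p̂ = 343/1073 = 0.31966
SE = √(p̂(1-p̂)/n) = √(0.31966 · 0.68034 / 1073) = 0.01424

z* = 1.960
Margin = z* · SE = 1.960 · 0.01424 = 0.0279

CI: 0.31966 ± 0.0279 = (0.292, 0.348)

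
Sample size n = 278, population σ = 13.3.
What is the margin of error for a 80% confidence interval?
Margin of error = 1.02

Margin of error = z* · σ/√n
= 1.282 · 13.3/√278
= 1.282 · 13.3/16.6733
= 1.02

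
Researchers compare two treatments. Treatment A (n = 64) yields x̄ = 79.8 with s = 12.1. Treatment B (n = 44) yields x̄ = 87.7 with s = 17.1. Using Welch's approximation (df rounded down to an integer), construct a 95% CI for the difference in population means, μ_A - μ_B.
(-13.86, -1.94)

Difference: x̄₁ - x̄₂ = -7.90
SE = √(s₁²/n₁ + s₂²/n₂) = √(12.1²/64 + 17.1²/44) = 2.9889
df = 71.89 → 71 (Welch–Satterthwaite, rounded down)
t* = 1.994

CI: -7.90 ± 1.994 · 2.9889 = -7.90 ± 5.96 = (-13.86, -1.94)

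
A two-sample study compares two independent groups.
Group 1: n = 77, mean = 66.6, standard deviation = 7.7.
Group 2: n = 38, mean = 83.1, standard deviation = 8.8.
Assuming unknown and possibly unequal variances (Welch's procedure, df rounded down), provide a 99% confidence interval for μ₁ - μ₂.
(-20.95, -12.05)

Difference: x̄₁ - x̄₂ = -16.50
SE = √(s₁²/n₁ + s₂²/n₂) = √(7.7²/77 + 8.8²/38) = 1.6757
df = 65.68 → 65 (Welch–Satterthwaite, rounded down)
t* = 2.654

CI: -16.50 ± 2.654 · 1.6757 = -16.50 ± 4.45 = (-20.95, -12.05)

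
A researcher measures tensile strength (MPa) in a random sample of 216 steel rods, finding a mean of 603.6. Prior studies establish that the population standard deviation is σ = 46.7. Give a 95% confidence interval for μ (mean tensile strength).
(597.37, 609.83)

z-interval (σ known):
z* = 1.960 for 95% confidence

Margin of error = z* · σ/√n = 1.960 · 46.7/√216 = 6.23

CI: (603.6 - 6.23, 603.6 + 6.23) = (597.37, 609.83)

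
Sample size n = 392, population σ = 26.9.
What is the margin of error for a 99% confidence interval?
Margin of error = 3.50

Margin of error = z* · σ/√n
= 2.576 · 26.9/√392
= 2.576 · 26.9/19.7990
= 3.50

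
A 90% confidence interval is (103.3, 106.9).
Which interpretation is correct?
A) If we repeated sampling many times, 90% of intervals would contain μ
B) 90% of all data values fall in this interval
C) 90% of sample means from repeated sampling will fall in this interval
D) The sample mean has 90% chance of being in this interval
A

A) Correct — this is the frequentist long-run coverage interpretation.
B) Wrong — a CI is about the parameter μ, not individual data values.
C) Wrong — coverage applies to intervals containing μ, not to future x̄ values.
D) Wrong — x̄ is observed and sits in the interval by construction.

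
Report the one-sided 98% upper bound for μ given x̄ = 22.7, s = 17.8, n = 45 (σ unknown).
μ ≤ 28.31

Upper bound (one-sided):
t* = 2.116 (one-sided for 98%)
Upper bound = x̄ + t* · s/√n = 22.7 + 2.116 · 17.8/√45 = 28.31

We are 98% confident that μ ≤ 28.31.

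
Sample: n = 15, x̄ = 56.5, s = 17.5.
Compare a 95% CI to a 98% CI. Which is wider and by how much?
98% CI is wider by 4.33

df = 14
95% CI: t* = 2.145, (46.81, 66.19), width = 2 · t* · s/√n = 19.38
98% CI: t* = 2.624, (44.64, 68.36), width = 2 · t* · s/√n = 23.71

The 98% CI is wider by 23.71 - 19.38 = 4.33.
Higher confidence requires a wider interval.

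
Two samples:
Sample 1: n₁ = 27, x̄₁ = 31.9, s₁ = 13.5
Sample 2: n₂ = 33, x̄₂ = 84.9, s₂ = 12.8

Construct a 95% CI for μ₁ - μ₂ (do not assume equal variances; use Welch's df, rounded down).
(-59.86, -46.14)

Difference: x̄₁ - x̄₂ = -53.00
SE = √(s₁²/n₁ + s₂²/n₂) = √(13.5²/27 + 12.8²/33) = 3.4227
df = 54.40 → 54 (Welch–Satterthwaite, rounded down)
t* = 2.005

CI: -53.00 ± 2.005 · 3.4227 = -53.00 ± 6.86 = (-59.86, -46.14)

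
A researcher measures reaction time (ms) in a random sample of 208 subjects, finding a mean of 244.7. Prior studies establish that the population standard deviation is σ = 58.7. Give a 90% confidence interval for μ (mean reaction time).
(238.00, 251.40)

z-interval (σ known):
z* = 1.645 for 90% confidence

Margin of error = z* · σ/√n = 1.645 · 58.7/√208 = 6.70

CI: (244.7 - 6.70, 244.7 + 6.70) = (238.00, 251.40)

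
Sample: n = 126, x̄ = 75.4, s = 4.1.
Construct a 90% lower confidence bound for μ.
μ ≥ 74.93

Lower bound (one-sided):
t* = 1.288 (one-sided for 90%)
Lower bound = x̄ - t* · s/√n = 75.4 - 1.288 · 4.1/√126 = 74.93

We are 90% confident that μ ≥ 74.93.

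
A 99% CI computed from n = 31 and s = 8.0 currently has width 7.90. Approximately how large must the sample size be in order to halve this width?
n ≈ 124

CI width ∝ 1/√n
To reduce width by factor 2, need √n to grow by 2 → need 2² = 4 times as many samples.

Current: n = 31, width = 7.90
New: n = 124, width ≈ 3.76

Width reduced by factor of 7.90/3.76 = 2.10.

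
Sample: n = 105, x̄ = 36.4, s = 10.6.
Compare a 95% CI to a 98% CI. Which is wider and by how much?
98% CI is wider by 0.79

df = 104
95% CI: t* = 1.983, (34.35, 38.45), width = 2 · t* · s/√n = 4.10
98% CI: t* = 2.363, (33.96, 38.84), width = 2 · t* · s/√n = 4.89

The 98% CI is wider by 4.89 - 4.10 = 0.79.
Higher confidence requires a wider interval.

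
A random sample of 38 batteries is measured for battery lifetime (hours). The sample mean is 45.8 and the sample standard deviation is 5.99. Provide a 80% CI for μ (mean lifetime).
(44.53, 47.07)

t-interval (σ unknown):
df = n - 1 = 37
t* = 1.305 for 80% confidence

Margin of error = t* · s/√n = 1.305 · 5.99/√38 = 1.27

CI: (44.53, 47.07)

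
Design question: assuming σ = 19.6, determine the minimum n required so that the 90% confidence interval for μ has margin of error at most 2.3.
n ≥ 197

For margin E ≤ 2.3:
n ≥ (z* · σ / E)²
n ≥ (1.645 · 19.6 / 2.3)²
n ≥ 196.51

Minimum n = 197 (rounding up)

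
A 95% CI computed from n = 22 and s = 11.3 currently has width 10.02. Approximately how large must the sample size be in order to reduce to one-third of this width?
n ≈ 198

CI width ∝ 1/√n
To reduce width by factor 3, need √n to grow by 3 → need 3² = 9 times as many samples.

Current: n = 22, width = 10.02
New: n = 198, width ≈ 3.17

Width reduced by factor of 10.02/3.17 = 3.16.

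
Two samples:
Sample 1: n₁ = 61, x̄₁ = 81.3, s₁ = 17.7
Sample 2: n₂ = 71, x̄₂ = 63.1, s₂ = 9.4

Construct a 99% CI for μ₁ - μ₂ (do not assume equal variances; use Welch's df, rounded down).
(11.55, 24.85)

Difference: x̄₁ - x̄₂ = 18.20
SE = √(s₁²/n₁ + s₂²/n₂) = √(17.7²/61 + 9.4²/71) = 2.5259
df = 88.16 → 88 (Welch–Satterthwaite, rounded down)
t* = 2.633

CI: 18.20 ± 2.633 · 2.5259 = 18.20 ± 6.65 = (11.55, 24.85)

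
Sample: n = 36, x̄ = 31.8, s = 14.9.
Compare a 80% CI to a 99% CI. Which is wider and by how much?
99% CI is wider by 7.04

df = 35
80% CI: t* = 1.306, (28.56, 35.04), width = 2 · t* · s/√n = 6.49
99% CI: t* = 2.724, (25.04, 38.56), width = 2 · t* · s/√n = 13.53

The 99% CI is wider by 13.53 - 6.49 = 7.04.
Higher confidence requires a wider interval.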